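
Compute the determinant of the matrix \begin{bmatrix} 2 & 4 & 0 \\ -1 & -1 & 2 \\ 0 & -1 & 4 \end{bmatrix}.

Expand along column 1:
  + 2 · |-1 2; -1 4| = 2·(-4 − (-2)) = -4
  − (-1) · |4 0; -1 4| = −(-1)·(16 − 0) = 16
Sum: (-4) + (16) = 12

The determinant is 12.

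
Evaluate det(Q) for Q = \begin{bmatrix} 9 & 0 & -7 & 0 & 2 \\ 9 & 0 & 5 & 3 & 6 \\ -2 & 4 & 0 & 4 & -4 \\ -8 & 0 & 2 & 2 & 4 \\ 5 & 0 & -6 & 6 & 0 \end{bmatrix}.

|Q| = 20800

Expand along column 2 (it has 4 zeros):
  − (4) · M_32   where M_32 = det([9 -7 0 2; 9 5 3 6; -8 2 2 4; 5 -6 6 0]) = -5200
det = (-1)·(4)·(-5200) = 20800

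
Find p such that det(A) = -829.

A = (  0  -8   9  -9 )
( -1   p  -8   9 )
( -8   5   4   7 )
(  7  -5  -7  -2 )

p = -8

Expanding along the row containing p, det(A) is linear in p: det(A) = (45)·p + (-469).
Set (45)·p + (-469) = -829  ⇒  (45)·p = -360  ⇒  p = -8.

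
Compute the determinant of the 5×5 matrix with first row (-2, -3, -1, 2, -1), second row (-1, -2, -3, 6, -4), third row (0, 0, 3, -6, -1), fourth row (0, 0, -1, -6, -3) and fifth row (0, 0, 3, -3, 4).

The matrix is block upper-triangular with a 2×2 block and a 3×3 block on the diagonal, so its determinant equals the product of the determinants of the diagonal blocks.
det of the 2×2 block = 1
det of the 3×3 block = -90
det = (1)·(-90) = -90

-90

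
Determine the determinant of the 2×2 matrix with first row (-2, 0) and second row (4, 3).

det = (-2)·3 − 0·4 = -6 − 0 = -6

-6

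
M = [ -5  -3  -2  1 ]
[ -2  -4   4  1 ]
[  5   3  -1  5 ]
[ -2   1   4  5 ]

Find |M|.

|M| = -933

Expand along row 1:
  + (-5) · M_11   where M_11 = det([-4 4 1; 3 -1 5; 1 4 5]) = 73
  − (-3) · M_12   where M_12 = det([-2 4 1; 5 -1 5; -2 4 5]) = -72
  + (-2) · M_13   where M_13 = det([-2 -4 1; 5 3 5; -2 1 5]) = 131
  − (1) · M_14   where M_14 = det([-2 -4 4; 5 3 -1; -2 1 4]) = 90
det = (+1)·(-5)·(73) + (-1)·(-3)·(-72) + (+1)·(-2)·(131) + (-1)·(1)·(90) = -933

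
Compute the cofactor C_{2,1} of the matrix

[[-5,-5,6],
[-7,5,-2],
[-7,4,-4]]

Delete row 2 and column 1; the remaining 2×2 submatrix is [-5 6; 4 -4].
Its determinant is (-5)·(-4) − 6·4 = -4.
The cofactor carries sign (−1)^(2+1) = −1, so C_{2,1} = −(-4) = 4.

4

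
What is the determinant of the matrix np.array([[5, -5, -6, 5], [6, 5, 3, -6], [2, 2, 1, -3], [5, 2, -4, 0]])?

Expand along row 4 (it has 1 zero):
  − (5) · M_41   where M_41 = det([-5 -6 5; 5 3 -6; 2 1 -3]) = -8
  + (2) · M_42   where M_42 = det([5 -6 5; 6 3 -6; 2 1 -3]) = -51
  − (-4) · M_43   where M_43 = det([5 -5 5; 6 5 -6; 2 2 -3]) = -35
det = (-1)·(5)·(-8) + (+1)·(2)·(-51) + (-1)·(-4)·(-35) = -202

-202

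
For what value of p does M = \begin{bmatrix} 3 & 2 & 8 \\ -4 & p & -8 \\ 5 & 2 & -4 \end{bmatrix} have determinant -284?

p = 3

Expanding along the column containing p, det(M) is linear in p: det(M) = (-52)·p + (-128).
Set (-52)·p + (-128) = -284  ⇒  (-52)·p = -156  ⇒  p = 3.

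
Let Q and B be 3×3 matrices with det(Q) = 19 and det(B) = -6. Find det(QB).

det(QB) = det(Q)·det(B) = (19)·(-6) = -114

|QB| = -114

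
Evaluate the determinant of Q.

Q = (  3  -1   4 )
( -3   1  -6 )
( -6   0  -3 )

Expand along column 2:
  − (-1) · |-3 -6; -6 -3| = −(-1)·(9 − 36) = -27
  + 1 · |3 4; -6 -3| = 1·(-9 − (-24)) = 15
Sum: (-27) + (15) = -12

The determinant is -12.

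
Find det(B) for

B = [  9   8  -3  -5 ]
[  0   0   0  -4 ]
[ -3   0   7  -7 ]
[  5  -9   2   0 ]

Expand along row 2 (it has 3 zeros):
  + (-4) · M_24   where M_24 = det([9 8 -3; -3 0 7; 5 -9 2]) = 814
det = (+1)·(-4)·(814) = -3256

|B| = -3256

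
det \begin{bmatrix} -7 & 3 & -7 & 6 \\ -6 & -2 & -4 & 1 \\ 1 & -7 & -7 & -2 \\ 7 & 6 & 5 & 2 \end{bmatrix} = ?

-244

Expand along row 1:
  + (-7) · M_11   where M_11 = det([-2 -4 1; -7 -7 -2; 6 5 2]) = 7
  − (3) · M_12   where M_12 = det([-6 -4 1; 1 -7 -2; 7 5 2]) = 142
  + (-7) · M_13   where M_13 = det([-6 -2 1; 1 -7 -2; 7 6 2]) = 99
  − (6) · M_14   where M_14 = det([-6 -2 -4; 1 -7 -7; 7 6 5]) = -154
det = (+1)·(-7)·(7) + (-1)·(3)·(142) + (+1)·(-7)·(99) + (-1)·(6)·(-154) = -244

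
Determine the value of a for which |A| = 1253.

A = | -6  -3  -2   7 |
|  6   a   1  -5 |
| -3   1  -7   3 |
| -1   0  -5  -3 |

Expanding along the column containing a, det(A) is linear in a: det(A) = (-136)·a + (573).
Set (-136)·a + (573) = 1253  ⇒  (-136)·a = 680  ⇒  a = -5.

-5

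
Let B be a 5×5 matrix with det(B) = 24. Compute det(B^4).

331776

det(B^4) = (det B)^4 = (24)^4 = 331776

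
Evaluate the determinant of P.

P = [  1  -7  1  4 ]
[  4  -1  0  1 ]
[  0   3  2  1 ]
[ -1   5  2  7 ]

Expand along row 2 (it has 1 zero):
  − (4) · M_21   where M_21 = det([-7 1 4; 3 2 1; 5 2 7]) = -116
  + (-1) · M_22   where M_22 = det([1 1 4; 0 2 1; -1 2 7]) = 19
  + (1) · M_24   where M_24 = det([1 -7 1; 0 3 2; -1 5 2]) = 13
det = (-1)·(4)·(-116) + (+1)·(-1)·(19) + (+1)·(1)·(13) = 458

|P| = 458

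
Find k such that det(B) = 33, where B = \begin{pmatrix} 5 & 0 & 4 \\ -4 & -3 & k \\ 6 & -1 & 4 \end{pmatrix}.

k = 1

Expanding along the column containing k, det(B) is linear in k: det(B) = (5)·k + (28).
Set (5)·k + (28) = 33  ⇒  (5)·k = 5  ⇒  k = 1.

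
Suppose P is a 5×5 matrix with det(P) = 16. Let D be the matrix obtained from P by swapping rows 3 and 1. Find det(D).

Swapping two rows multiplies the determinant by −1.
det(D) = (-1)·(16) = -16

-16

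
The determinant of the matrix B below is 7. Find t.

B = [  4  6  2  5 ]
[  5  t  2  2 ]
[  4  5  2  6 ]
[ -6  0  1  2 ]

t = 9

Expanding along the column containing t, det(B) is linear in t: det(B) = (-16)·t + (151).
Set (-16)·t + (151) = 7  ⇒  (-16)·t = -144  ⇒  t = 9.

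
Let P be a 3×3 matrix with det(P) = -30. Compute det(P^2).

900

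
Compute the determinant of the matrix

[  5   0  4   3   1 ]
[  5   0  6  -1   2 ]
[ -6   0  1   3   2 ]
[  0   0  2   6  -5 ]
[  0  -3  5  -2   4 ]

-3366

Expand along column 2 (it has 4 zeros):
  − (-3) · M_52   where M_52 = det([5 4 3 1; 5 6 -1 2; -6 1 3 2; 0 2 6 -5]) = -1122
det = (-1)·(-3)·(-1122) = -3366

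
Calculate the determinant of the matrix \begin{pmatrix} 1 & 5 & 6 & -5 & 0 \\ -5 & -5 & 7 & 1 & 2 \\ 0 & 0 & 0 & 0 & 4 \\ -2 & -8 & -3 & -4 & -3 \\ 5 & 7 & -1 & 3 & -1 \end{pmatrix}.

Expand along row 3 (it has 4 zeros):
  + (4) · M_35   where M_35 = det([1 5 6 -5; -5 -5 7 1; -2 -8 -3 -4; 5 7 -1 3]) = 1212
det = (+1)·(4)·(1212) = 4848

The determinant is 4848.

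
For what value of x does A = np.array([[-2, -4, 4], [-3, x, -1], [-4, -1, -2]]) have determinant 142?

x = 6

Expanding along the column containing x, det(A) is linear in x: det(A) = (20)·x + (22).
Set (20)·x + (22) = 142  ⇒  (20)·x = 120  ⇒  x = 6.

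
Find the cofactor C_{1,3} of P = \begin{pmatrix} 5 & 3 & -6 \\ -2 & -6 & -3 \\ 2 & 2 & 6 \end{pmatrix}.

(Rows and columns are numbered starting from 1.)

The cofactor is 8.

Delete row 1 and column 3; the remaining 2×2 submatrix is [-2 -6; 2 2].
Its determinant is (-2)·2 − (-6)·2 = 8.
The cofactor carries sign (−1)^(1+3) = +1, so C_{1,3} = +(8) = 8.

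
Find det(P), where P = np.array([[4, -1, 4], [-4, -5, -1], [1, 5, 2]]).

Expand along column 1:
  + 4 · |-5 -1; 5 2| = 4·(-10 − (-5)) = -20
  − (-4) · |-1 4; 5 2| = −(-4)·(-2 − 20) = -88
  + 1 · |-1 4; -5 -1| = 1·(1 − (-20)) = 21
Sum: (-20) + (-88) + (21) = -87

-87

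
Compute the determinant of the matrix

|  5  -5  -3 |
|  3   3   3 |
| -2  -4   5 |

258

Expand along row 1:
  + 5 · |3 3; -4 5| = 5·(15 − (-12)) = 135
  − (-5) · |3 3; -2 5| = −(-5)·(15 − (-6)) = 105
  + (-3) · |3 3; -2 -4| = (-3)·(-12 − (-6)) = 18
Sum: (135) + (105) + (18) = 258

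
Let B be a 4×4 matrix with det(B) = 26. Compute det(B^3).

17576

det(B^3) = (det B)^3 = (26)^3 = 17576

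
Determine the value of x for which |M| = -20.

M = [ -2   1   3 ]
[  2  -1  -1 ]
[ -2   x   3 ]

Expanding along the column containing x, det(M) is linear in x: det(M) = (4)·x + (-4).
Set (4)·x + (-4) = -20  ⇒  (4)·x = -16  ⇒  x = -4.

-4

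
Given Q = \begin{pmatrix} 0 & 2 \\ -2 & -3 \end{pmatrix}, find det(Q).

4

det(Q) = 0·(-3) − 2·(-2) = 0 − (-4) = 4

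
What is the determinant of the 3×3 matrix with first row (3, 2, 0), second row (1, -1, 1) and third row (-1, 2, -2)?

2

Expand along column 3:
  − 1 · |3 2; -1 2| = −1·(6 − (-2)) = -8
  + (-2) · |3 2; 1 -1| = (-2)·(-3 − 2) = 10
Sum: (-8) + (10) = 2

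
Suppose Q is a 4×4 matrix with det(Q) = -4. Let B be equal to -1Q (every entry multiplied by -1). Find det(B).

-4

For a 4×4 matrix, det(-1Q) = (-1)^4·det(Q) = 1·det(Q).
det(B) = (1)·(-4) = -4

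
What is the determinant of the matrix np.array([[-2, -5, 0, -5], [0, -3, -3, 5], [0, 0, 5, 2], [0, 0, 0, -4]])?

The determinant is -120.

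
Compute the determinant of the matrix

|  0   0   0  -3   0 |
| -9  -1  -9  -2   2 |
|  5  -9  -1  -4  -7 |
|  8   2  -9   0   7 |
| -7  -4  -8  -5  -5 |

18729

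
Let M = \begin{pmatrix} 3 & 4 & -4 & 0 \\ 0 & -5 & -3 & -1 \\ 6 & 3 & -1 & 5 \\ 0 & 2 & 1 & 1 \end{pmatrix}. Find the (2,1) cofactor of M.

Delete row 2 and column 1; the remaining 3×3 submatrix is [4 -4 0; 3 -1 5; 2 1 1].
Its determinant is -52.
The cofactor carries sign (−1)^(2+1) = −1, so C_{2,1} = −(-52) = 52.

The cofactor is 52.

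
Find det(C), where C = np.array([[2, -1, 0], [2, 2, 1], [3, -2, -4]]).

Expand along column 3:
  − 1 · |2 -1; 3 -2| = −1·(-4 − (-3)) = 1
  + (-4) · |2 -1; 2 2| = (-4)·(4 − (-2)) = -24
Sum: (1) + (-24) = -23

The determinant is -23.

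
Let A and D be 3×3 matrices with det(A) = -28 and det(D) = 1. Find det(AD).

det(AD) = det(A)·det(D) = (-28)·(1) = -28

|AD| = -28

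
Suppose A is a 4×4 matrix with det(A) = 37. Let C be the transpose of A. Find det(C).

37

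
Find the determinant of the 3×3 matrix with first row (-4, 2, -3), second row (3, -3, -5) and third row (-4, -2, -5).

Expand along row 1:
  + (-4) · |-3 -5; -2 -5| = (-4)·(15 − 10) = -20
  − 2 · |3 -5; -4 -5| = −2·(-15 − 20) = 70
  + (-3) · |3 -3; -4 -2| = (-3)·(-6 − 12) = 54
Sum: (-20) + (70) + (54) = 104

The determinant is 104.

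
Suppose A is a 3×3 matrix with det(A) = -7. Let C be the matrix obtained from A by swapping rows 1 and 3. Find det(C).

7

Swapping two rows multiplies the determinant by −1.
det(C) = (-1)·(-7) = 7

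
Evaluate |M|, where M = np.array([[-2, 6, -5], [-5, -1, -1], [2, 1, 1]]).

Expand along row 1:
  + (-2) · |-1 -1; 1 1| = (-2)·(-1 − (-1)) = 0
  − 6 · |-5 -1; 2 1| = −6·(-5 − (-2)) = 18
  + (-5) · |-5 -1; 2 1| = (-5)·(-5 − (-2)) = 15
Sum: (0) + (18) + (15) = 33

33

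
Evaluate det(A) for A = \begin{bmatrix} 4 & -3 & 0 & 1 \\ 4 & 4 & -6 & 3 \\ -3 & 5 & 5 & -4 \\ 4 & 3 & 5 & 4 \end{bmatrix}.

1411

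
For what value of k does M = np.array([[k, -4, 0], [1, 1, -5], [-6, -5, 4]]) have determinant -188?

Expanding along the row containing k, det(M) is linear in k: det(M) = (-21)·k + (-104).
Set (-21)·k + (-104) = -188  ⇒  (-21)·k = -84  ⇒  k = 4.

4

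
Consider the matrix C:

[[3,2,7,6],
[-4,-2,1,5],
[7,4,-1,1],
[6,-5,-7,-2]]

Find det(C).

Expand along row 1:
  + (3) · M_11   where M_11 = det([-2 1 5; 4 -1 1; -5 -7 -2]) = -180
  − (2) · M_12   where M_12 = det([-4 1 5; 7 -1 1; 6 -7 -2]) = -231
  + (7) · M_13   where M_13 = det([-4 -2 5; 7 4 1; 6 -5 -2]) = -323
  − (6) · M_14   where M_14 = det([-4 -2 1; 7 4 -1; 6 -5 -7]) = -13
det = (+1)·(3)·(-180) + (-1)·(2)·(-231) + (+1)·(7)·(-323) + (-1)·(6)·(-13) = -2261

|C| = -2261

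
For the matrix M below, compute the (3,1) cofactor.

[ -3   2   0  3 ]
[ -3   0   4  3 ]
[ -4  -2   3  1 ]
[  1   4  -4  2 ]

-8

Delete row 3 and column 1; the remaining 3×3 submatrix is [2 0 3; 0 4 3; 4 -4 2].
Its determinant is -8.
The cofactor carries sign (−1)^(3+1) = +1, so C_{3,1} = +(-8) = -8.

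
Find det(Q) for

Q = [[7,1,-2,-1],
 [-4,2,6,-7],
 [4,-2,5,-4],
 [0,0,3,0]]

Expand along row 4 (it has 3 zeros):
  − (3) · M_43   where M_43 = det([7 1 -1; -4 2 -7; 4 -2 -4]) = -198
det = (-1)·(3)·(-198) = 594

det(Q) = 594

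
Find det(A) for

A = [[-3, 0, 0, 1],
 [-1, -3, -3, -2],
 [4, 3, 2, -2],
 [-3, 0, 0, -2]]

Expand along row 1 (it has 2 zeros):
  + (-3) · M_11   where M_11 = det([-3 -3 -2; 3 2 -2; 0 0 -2]) = -6
  − (1) · M_14   where M_14 = det([-1 -3 -3; 4 3 2; -3 0 0]) = -9
det = (+1)·(-3)·(-6) + (-1)·(1)·(-9) = 27

The determinant is 27.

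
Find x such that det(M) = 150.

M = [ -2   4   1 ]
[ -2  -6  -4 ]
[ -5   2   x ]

6

Expanding along the column containing x, det(M) is linear in x: det(M) = (20)·x + (30).
Set (20)·x + (30) = 150  ⇒  (20)·x = 120  ⇒  x = 6.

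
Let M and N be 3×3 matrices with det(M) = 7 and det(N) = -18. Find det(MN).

-126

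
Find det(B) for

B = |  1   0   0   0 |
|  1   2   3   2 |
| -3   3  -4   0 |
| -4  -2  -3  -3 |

Expand along row 1 (it has 3 zeros):
  + (1) · M_11   where M_11 = det([2 3 2; 3 -4 0; -2 -3 -3]) = 17
det = (+1)·(1)·(17) = 17

17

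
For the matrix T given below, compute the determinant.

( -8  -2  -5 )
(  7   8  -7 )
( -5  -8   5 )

208

Expand along row 1:
  + (-8) · |8 -7; -8 5| = (-8)·(40 − 56) = 128
  − (-2) · |7 -7; -5 5| = −(-2)·(35 − 35) = 0
  + (-5) · |7 8; -5 -8| = (-5)·(-56 − (-40)) = 80
Sum: (128) + (0) + (80) = 208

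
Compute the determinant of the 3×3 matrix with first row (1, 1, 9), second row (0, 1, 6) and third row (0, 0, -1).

The matrix is upper triangular, so the determinant is the product of the diagonal entries:
det = (1) · (1) · (-1) = -1

-1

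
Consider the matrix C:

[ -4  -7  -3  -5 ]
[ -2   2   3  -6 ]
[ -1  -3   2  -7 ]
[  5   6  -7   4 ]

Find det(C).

1556

Expand along row 1:
  + (-4) · M_11   where M_11 = det([2 3 -6; -3 2 -7; 6 -7 4]) = -226
  − (-7) · M_12   where M_12 = det([-2 3 -6; -1 2 -7; 5 -7 4]) = 7
  + (-3) · M_13   where M_13 = det([-2 2 -6; -1 -3 -7; 5 6 4]) = -176
  − (-5) · M_14   where M_14 = det([-2 2 3; -1 -3 2; 5 6 -7]) = 15
det = (+1)·(-4)·(-226) + (-1)·(-7)·(7) + (+1)·(-3)·(-176) + (-1)·(-5)·(15) = 1556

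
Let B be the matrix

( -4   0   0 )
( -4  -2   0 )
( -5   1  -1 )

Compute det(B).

B is lower triangular, so det(B) is the product of the diagonal entries:
det = (-4) · (-2) · (-1) = -8

det(B) = -8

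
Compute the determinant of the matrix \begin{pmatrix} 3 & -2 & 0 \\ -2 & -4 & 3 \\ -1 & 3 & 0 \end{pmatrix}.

Expand along column 3:
  − 3 · |3 -2; -1 3| = −3·(9 − 2) = -21

The determinant is -21.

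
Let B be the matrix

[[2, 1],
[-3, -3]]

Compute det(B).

det(B) = 2·(-3) − 1·(-3) = -6 − (-3) = -3

The determinant is -3.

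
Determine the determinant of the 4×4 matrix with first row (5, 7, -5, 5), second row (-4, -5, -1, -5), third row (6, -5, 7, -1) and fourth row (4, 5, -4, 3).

152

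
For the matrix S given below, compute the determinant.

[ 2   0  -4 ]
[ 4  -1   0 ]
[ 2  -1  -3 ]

Expand along column 2:
  + (-1) · |2 -4; 2 -3| = (-1)·(-6 − (-8)) = -2
  − (-1) · |2 -4; 4 0| = −(-1)·(0 − (-16)) = 16
Sum: (-2) + (16) = 14

14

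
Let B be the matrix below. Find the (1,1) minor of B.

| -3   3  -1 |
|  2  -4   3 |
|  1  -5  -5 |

The minor is 35.

Delete row 1 and column 1; the remaining 2×2 submatrix is [-4 3; -5 -5].
Its determinant is (-4)·(-5) − 3·(-5) = 35.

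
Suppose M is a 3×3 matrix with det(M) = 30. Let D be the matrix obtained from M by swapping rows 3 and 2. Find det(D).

-30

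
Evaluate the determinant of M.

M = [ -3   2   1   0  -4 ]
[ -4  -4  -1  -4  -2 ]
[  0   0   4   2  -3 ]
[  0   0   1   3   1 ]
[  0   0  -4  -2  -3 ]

M is block upper-triangular with a 2×2 block and a 3×3 block on the diagonal, so its determinant equals the product of the determinants of the diagonal blocks.
det of the 2×2 block = 20
det of the 3×3 block = -60
det = (20)·(-60) = -1200

det(M) = -1200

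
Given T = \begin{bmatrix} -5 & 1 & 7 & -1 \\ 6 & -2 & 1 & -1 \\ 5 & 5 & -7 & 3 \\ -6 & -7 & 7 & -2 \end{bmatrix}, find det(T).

Expand along row 1:
  + (-5) · M_11   where M_11 = det([-2 1 -1; 5 -7 3; -7 7 -2]) = 17
  − (1) · M_12   where M_12 = det([6 1 -1; 5 -7 3; -6 7 -2]) = -43
  + (7) · M_13   where M_13 = det([6 -2 -1; 5 5 3; -6 -7 -2]) = 87
  − (-1) · M_14   where M_14 = det([6 -2 1; 5 5 -7; -6 -7 7]) = -103
det = (+1)·(-5)·(17) + (-1)·(1)·(-43) + (+1)·(7)·(87) + (-1)·(-1)·(-103) = 464

464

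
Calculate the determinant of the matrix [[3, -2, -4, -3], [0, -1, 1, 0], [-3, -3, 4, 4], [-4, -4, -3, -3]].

Expand along row 2 (it has 2 zeros):
  + (-1) · M_22   where M_22 = det([3 -4 -3; -3 4 4; -4 -3 -3]) = 25
  − (1) · M_23   where M_23 = det([3 -2 -3; -3 -3 4; -4 -4 -3]) = 125
det = (+1)·(-1)·(25) + (-1)·(1)·(125) = -150

-150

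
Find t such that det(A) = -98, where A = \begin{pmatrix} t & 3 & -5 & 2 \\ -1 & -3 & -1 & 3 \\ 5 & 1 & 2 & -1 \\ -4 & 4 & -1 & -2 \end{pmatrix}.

Expanding along the row containing t, det(A) is linear in t: det(A) = (-10)·t + (-128).
Set (-10)·t + (-128) = -98  ⇒  (-10)·t = 30  ⇒  t = -3.

t = -3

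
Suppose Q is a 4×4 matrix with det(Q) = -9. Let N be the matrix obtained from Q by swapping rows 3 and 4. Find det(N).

Swapping two rows multiplies the determinant by −1.
det(N) = (-1)·(-9) = 9

9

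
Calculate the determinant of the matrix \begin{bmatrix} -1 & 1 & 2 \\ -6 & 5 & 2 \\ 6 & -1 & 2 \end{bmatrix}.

Expand along row 1:
  + (-1) · |5 2; -1 2| = (-1)·(10 − (-2)) = -12
  − 1 · |-6 2; 6 2| = −1·(-12 − 12) = 24
  + 2 · |-6 5; 6 -1| = 2·(6 − 30) = -48
Sum: (-12) + (24) + (-48) = -36

-36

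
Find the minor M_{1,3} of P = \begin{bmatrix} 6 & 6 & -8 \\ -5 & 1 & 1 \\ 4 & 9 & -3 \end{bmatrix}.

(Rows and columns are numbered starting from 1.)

-49

Delete row 1 and column 3; the remaining 2×2 submatrix is [-5 1; 4 9].
Its determinant is (-5)·9 − 1·4 = -49.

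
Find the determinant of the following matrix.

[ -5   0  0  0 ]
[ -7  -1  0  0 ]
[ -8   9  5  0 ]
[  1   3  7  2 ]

50

The matrix is lower triangular, so the determinant is the product of the diagonal entries:
det = (-5) · (-1) · (5) · (2) = 50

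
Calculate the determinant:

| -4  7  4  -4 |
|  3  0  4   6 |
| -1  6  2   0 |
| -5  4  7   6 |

1094

Expand along row 2 (it has 1 zero):
  − (3) · M_21   where M_21 = det([7 4 -4; 6 2 0; 4 7 6]) = -196
  − (4) · M_23   where M_23 = det([-4 7 -4; -1 6 0; -5 4 6]) = -206
  + (6) · M_24   where M_24 = det([-4 7 4; -1 6 2; -5 4 7]) = -53
det = (-1)·(3)·(-196) + (-1)·(4)·(-206) + (+1)·(6)·(-53) = 1094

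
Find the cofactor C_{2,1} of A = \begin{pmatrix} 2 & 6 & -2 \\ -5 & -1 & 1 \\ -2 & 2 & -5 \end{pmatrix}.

Delete row 2 and column 1; the remaining 2×2 submatrix is [6 -2; 2 -5].
Its determinant is 6·(-5) − (-2)·2 = -26.
The cofactor carries sign (−1)^(2+1) = −1, so C_{2,1} = −(-26) = 26.

26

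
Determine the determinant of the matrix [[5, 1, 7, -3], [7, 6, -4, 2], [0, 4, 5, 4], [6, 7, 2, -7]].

Expand along row 3 (it has 1 zero):
  − (4) · M_32   where M_32 = det([5 7 -3; 7 -4 2; 6 2 -7]) = 433
  + (5) · M_33   where M_33 = det([5 1 -3; 7 6 2; 6 7 -7]) = -258
  − (4) · M_34   where M_34 = det([5 1 7; 7 6 -4; 6 7 2]) = 253
det = (-1)·(4)·(433) + (+1)·(5)·(-258) + (-1)·(4)·(253) = -4034

-4034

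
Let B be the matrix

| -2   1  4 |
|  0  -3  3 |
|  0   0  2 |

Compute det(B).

12

B is upper triangular, so det(B) is the product of the diagonal entries:
det = (-2) · (-3) · (2) = 12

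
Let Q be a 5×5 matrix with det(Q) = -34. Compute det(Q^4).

det(Q^4) = (det Q)^4 = (-34)^4 = 1336336

1336336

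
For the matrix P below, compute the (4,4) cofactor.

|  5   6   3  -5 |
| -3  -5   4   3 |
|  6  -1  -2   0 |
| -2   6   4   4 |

Delete row 4 and column 4; the remaining 3×3 submatrix is [5 6 3; -3 -5 4; 6 -1 -2].
Its determinant is 277.
The cofactor carries sign (−1)^(4+4) = +1, so C_{4,4} = +(277) = 277.

277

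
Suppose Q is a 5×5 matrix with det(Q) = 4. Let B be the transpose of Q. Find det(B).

The determinant is 4.

det(Qᵀ) = det(Q).
det(B) = (1)·(4) = 4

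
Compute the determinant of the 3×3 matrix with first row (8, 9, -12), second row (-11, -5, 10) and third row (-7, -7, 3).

Expand along column 1:
  + 8 · |-5 10; -7 3| = 8·(-15 − (-70)) = 440
  − (-11) · |9 -12; -7 3| = −(-11)·(27 − 84) = -627
  + (-7) · |9 -12; -5 10| = (-7)·(90 − 60) = -210
Sum: (440) + (-627) + (-210) = -397

The determinant is -397.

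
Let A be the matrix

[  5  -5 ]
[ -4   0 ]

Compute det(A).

det(A) = 5·0 − (-5)·(-4) = 0 − 20 = -20

-20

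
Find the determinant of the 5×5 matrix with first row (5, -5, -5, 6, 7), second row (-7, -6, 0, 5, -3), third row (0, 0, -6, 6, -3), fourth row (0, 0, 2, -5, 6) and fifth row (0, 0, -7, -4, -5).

23205

The matrix is block upper-triangular with a 2×2 block and a 3×3 block on the diagonal, so its determinant equals the product of the determinants of the diagonal blocks.
det of the 2×2 block = -65
det of the 3×3 block = -357
det = (-65)·(-357) = 23205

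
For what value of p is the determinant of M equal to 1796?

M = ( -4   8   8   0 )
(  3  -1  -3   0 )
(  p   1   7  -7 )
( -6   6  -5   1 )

Expanding along the row containing p, det(M) is linear in p: det(M) = (-16)·p + (1748).
Set (-16)·p + (1748) = 1796  ⇒  (-16)·p = 48  ⇒  p = -3.

-3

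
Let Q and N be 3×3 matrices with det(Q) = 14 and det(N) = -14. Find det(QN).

|QN| = -196

det(QN) = det(Q)·det(N) = (14)·(-14) = -196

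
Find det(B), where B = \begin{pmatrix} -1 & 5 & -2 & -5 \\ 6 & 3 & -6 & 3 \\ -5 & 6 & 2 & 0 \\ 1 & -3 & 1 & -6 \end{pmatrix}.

Expand along row 3 (it has 1 zero):
  + (-5) · M_31   where M_31 = det([5 -2 -5; 3 -6 3; -3 1 -6]) = 222
  − (6) · M_32   where M_32 = det([-1 -2 -5; 6 -6 3; 1 1 -6]) = -171
  + (2) · M_33   where M_33 = det([-1 5 -5; 6 3 3; 1 -3 -6]) = 309
det = (+1)·(-5)·(222) + (-1)·(6)·(-171) + (+1)·(2)·(309) = 534

det(B) = 534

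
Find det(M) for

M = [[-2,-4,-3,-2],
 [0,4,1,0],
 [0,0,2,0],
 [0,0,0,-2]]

M is upper triangular, so det(M) is the product of the diagonal entries:
det = (-2) · (4) · (2) · (-2) = 32

32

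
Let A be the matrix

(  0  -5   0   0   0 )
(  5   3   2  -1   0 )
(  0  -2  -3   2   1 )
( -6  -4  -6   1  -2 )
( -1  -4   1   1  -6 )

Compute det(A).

det(A) = -1495

Expand along row 1 (it has 4 zeros):
  − (-5) · M_12   where M_12 = det([5 2 -1 0; 0 -3 2 1; -6 -6 1 -2; -1 1 1 -6]) = -299
det = (-1)·(-5)·(-299) = -1495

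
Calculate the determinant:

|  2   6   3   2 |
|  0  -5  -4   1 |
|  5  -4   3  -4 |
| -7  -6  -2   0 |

-622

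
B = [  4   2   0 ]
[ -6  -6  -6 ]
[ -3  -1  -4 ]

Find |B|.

Expand along column 3:
  − (-6) · |4 2; -3 -1| = −(-6)·(-4 − (-6)) = 12
  + (-4) · |4 2; -6 -6| = (-4)·(-24 − (-12)) = 48
Sum: (12) + (48) = 60

det(B) = 60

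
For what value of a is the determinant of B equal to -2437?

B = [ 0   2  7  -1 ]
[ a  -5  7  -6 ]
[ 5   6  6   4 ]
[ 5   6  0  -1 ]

a = 3

Expanding along the column containing a, det(B) is linear in a: det(B) = (-234)·a + (-1735).
Set (-234)·a + (-1735) = -2437  ⇒  (-234)·a = -702  ⇒  a = 3.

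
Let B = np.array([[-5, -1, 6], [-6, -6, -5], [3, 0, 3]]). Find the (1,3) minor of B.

Delete row 1 and column 3; the remaining 2×2 submatrix is [-6 -6; 3 0].
Its determinant is (-6)·0 − (-6)·3 = 18.

The minor is 18.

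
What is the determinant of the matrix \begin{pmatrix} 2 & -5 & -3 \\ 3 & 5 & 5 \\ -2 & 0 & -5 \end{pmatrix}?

-105

Expand along row 3:
  + (-2) · |-5 -3; 5 5| = (-2)·(-25 − (-15)) = 20
  + (-5) · |2 -5; 3 5| = (-5)·(10 − (-15)) = -125
Sum: (20) + (-125) = -105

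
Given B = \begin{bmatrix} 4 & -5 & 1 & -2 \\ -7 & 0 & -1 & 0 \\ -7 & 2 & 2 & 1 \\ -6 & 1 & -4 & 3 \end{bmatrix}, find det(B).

The determinant is -310.

Expand along row 2 (it has 2 zeros):
  − (-7) · M_21   where M_21 = det([-5 1 -2; 2 2 1; 1 -4 3]) = -35
  − (-1) · M_23   where M_23 = det([4 -5 -2; -7 2 1; -6 1 3]) = -65
det = (-1)·(-7)·(-35) + (-1)·(-1)·(-65) = -310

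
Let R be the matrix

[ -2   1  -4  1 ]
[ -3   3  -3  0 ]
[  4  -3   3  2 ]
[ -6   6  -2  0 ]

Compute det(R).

Expand along column 4 (it has 2 zeros):
  − (1) · M_14   where M_14 = det([-3 3 -3; 4 -3 3; -6 6 -2]) = -12
  − (2) · M_34   where M_34 = det([-2 1 -4; -3 3 -3; -6 6 -2]) = -12
det = (-1)·(1)·(-12) + (-1)·(2)·(-12) = 36

|R| = 36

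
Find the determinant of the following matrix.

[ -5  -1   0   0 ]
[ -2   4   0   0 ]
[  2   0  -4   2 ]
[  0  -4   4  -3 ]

The matrix is block lower-triangular with a 2×2 block and a 2×2 block on the diagonal, so its determinant equals the product of the determinants of the diagonal blocks.
det of the 2×2 block = -22
det of the 2×2 block = 4
det = (-22)·(4) = -88

The determinant is -88.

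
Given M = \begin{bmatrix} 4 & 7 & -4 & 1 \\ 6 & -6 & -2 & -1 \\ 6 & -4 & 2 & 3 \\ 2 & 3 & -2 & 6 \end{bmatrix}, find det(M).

-1680

Expand along row 1:
  + (4) · M_11   where M_11 = det([-6 -2 -1; -4 2 3; 3 -2 6]) = -176
  − (7) · M_12   where M_12 = det([6 -2 -1; 6 2 3; 2 -2 6]) = 184
  + (-4) · M_13   where M_13 = det([6 -6 -1; 6 -4 3; 2 3 6]) = -44
  − (1) · M_14   where M_14 = det([6 -6 -2; 6 -4 2; 2 3 -2]) = -136
det = (+1)·(4)·(-176) + (-1)·(7)·(184) + (+1)·(-4)·(-44) + (-1)·(1)·(-136) = -1680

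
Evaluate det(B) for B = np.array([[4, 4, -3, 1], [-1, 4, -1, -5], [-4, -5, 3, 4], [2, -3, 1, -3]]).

Expand along row 1:
  + (4) · M_11   where M_11 = det([4 -1 -5; -5 3 4; -3 1 -3]) = -45
  − (4) · M_12   where M_12 = det([-1 -1 -5; -4 3 4; 2 1 -3]) = 67
  + (-3) · M_13   where M_13 = det([-1 4 -5; -4 -5 4; 2 -3 -3]) = -153
  − (1) · M_14   where M_14 = det([-1 4 -1; -4 -5 3; 2 -3 1]) = 14
det = (+1)·(4)·(-45) + (-1)·(4)·(67) + (+1)·(-3)·(-153) + (-1)·(1)·(14) = -3

-3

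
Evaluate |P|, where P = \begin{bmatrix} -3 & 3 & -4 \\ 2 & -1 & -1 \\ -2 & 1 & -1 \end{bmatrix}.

Expand along column 1:
  + (-3) · |-1 -1; 1 -1| = (-3)·(1 − (-1)) = -6
  − 2 · |3 -4; 1 -1| = −2·(-3 − (-4)) = -2
  + (-2) · |3 -4; -1 -1| = (-2)·(-3 − 4) = 14
Sum: (-6) + (-2) + (14) = 6

The determinant is 6.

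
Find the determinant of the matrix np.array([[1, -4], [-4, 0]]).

-16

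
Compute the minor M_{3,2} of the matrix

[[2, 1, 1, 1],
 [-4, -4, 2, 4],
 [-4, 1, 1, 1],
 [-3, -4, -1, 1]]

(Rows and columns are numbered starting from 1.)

Delete row 3 and column 2; the remaining 3×3 submatrix is [2 1 1; -4 2 4; -3 -1 1].
Its determinant is 14.

14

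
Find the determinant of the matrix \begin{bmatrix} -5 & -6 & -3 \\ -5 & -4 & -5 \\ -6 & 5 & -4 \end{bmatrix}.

-118

Expand along row 1:
  + (-5) · |-4 -5; 5 -4| = (-5)·(16 − (-25)) = -205
  − (-6) · |-5 -5; -6 -4| = −(-6)·(20 − 30) = -60
  + (-3) · |-5 -4; -6 5| = (-3)·(-25 − 24) = 147
Sum: (-205) + (-60) + (147) = -118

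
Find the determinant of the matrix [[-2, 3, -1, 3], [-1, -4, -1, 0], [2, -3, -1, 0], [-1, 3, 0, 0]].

The determinant is 30.

Expand along column 4 (it has 3 zeros):
  − (3) · M_14   where M_14 = det([-1 -4 -1; 2 -3 -1; -1 3 0]) = -10
det = (-1)·(3)·(-10) = 30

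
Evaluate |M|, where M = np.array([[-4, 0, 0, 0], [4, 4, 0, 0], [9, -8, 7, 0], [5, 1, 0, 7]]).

M is lower triangular, so det(M) is the product of the diagonal entries:
det = (-4) · (4) · (7) · (7) = -784

det(M) = -784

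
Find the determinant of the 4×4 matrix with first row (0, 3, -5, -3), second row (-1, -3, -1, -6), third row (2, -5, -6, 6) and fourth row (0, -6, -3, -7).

Expand along column 1 (it has 2 zeros):
  − (-1) · M_21   where M_21 = det([3 -5 -3; -5 -6 6; -6 -3 -7]) = 598
  + (2) · M_31   where M_31 = det([3 -5 -3; -3 -1 -6; -6 -3 -7]) = -117
det = (-1)·(-1)·(598) + (+1)·(2)·(-117) = 364

364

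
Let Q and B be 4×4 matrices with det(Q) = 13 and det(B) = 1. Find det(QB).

13

det(QB) = det(Q)·det(B) = (13)·(1) = 13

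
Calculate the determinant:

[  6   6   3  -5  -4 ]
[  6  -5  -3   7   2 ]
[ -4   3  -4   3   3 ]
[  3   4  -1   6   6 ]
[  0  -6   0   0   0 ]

3888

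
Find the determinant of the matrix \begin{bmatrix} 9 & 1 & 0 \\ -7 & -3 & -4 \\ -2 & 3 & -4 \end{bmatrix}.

196

Expand along row 1:
  + 9 · |-3 -4; 3 -4| = 9·(12 − (-12)) = 216
  − 1 · |-7 -4; -2 -4| = −1·(28 − 8) = -20
Sum: (216) + (-20) = 196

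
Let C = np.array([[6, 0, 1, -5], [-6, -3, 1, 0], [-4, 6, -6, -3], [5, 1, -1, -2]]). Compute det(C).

The determinant is 355.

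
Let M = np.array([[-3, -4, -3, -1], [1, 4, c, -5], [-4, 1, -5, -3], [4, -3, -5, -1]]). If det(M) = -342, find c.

Expanding along the column containing c, det(M) is linear in c: det(M) = (-86)·c + (-858).
Set (-86)·c + (-858) = -342  ⇒  (-86)·c = 516  ⇒  c = -6.

c = -6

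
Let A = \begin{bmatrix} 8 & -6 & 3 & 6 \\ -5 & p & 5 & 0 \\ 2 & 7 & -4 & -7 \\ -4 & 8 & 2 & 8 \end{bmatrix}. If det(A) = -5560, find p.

Expanding along the row containing p, det(A) is linear in p: det(A) = (-180)·p + (-5200).
Set (-180)·p + (-5200) = -5560  ⇒  (-180)·p = -360  ⇒  p = 2.

2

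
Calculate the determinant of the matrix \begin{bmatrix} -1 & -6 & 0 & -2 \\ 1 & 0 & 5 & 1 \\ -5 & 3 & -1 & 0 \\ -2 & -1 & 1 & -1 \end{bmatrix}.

Expand along row 1 (it has 1 zero):
  + (-1) · M_11   where M_11 = det([0 5 1; 3 -1 0; -1 1 -1]) = 17
  − (-6) · M_12   where M_12 = det([1 5 1; -5 -1 0; -2 1 -1]) = -31
  − (-2) · M_14   where M_14 = det([1 0 5; -5 3 -1; -2 -1 1]) = 57
det = (+1)·(-1)·(17) + (-1)·(-6)·(-31) + (-1)·(-2)·(57) = -89

The determinant is -89.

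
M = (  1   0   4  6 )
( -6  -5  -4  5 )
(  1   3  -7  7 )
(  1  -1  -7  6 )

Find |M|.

det(M) = -1879

Expand along row 1 (it has 1 zero):
  + (1) · M_11   where M_11 = det([-5 -4 5; 3 -7 7; -1 -7 6]) = -75
  + (4) · M_13   where M_13 = det([-6 -5 5; 1 3 7; 1 -1 6]) = -175
  − (6) · M_14   where M_14 = det([-6 -5 -4; 1 3 -7; 1 -1 -7]) = 184
det = (+1)·(1)·(-75) + (+1)·(4)·(-175) + (-1)·(6)·(184) = -1879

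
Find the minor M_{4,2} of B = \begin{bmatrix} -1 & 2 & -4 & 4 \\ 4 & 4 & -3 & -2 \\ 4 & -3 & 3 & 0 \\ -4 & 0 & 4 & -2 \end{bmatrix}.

Delete row 4 and column 2; the remaining 3×3 submatrix is [-1 -4 4; 4 -3 -2; 4 3 0].
Its determinant is 122.

122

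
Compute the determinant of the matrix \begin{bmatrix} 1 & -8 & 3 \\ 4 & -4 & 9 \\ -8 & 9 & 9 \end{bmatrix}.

The determinant is 759.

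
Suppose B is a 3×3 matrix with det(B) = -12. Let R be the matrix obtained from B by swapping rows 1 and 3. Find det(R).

Swapping two rows multiplies the determinant by −1.
det(R) = (-1)·(-12) = 12

12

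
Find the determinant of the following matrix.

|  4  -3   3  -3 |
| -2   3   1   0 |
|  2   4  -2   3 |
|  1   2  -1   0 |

114

Expand along column 4 (it has 2 zeros):
  − (-3) · M_14   where M_14 = det([-2 3 1; 2 4 -2; 1 2 -1]) = 0
  − (3) · M_34   where M_34 = det([4 -3 3; -2 3 1; 1 2 -1]) = -38
det = (-1)·(-3)·(0) + (-1)·(3)·(-38) = 114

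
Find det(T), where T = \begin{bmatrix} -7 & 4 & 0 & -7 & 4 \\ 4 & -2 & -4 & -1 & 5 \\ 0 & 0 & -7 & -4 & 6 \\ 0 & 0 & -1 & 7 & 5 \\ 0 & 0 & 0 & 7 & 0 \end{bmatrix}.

-406

T is block upper-triangular with a 2×2 block and a 3×3 block on the diagonal, so its determinant equals the product of the determinants of the diagonal blocks.
det of the 2×2 block = -2
det of the 3×3 block = 203
det = (-2)·(203) = -406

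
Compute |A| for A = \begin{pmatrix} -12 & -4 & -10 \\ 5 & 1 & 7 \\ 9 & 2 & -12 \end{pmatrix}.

Expand along column 1:
  + (-12) · |1 7; 2 -12| = (-12)·(-12 − 14) = 312
  − 5 · |-4 -10; 2 -12| = −5·(48 − (-20)) = -340
  + 9 · |-4 -10; 1 7| = 9·(-28 − (-10)) = -162
Sum: (312) + (-340) + (-162) = -190

|A| = -190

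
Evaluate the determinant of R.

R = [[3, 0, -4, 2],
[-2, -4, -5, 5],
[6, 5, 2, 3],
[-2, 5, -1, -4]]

det(R) = -1126

Expand along row 1 (it has 1 zero):
  + (3) · M_11   where M_11 = det([-4 -5 5; 5 2 3; 5 -1 -4]) = -230
  + (-4) · M_13   where M_13 = det([-2 -4 5; 6 5 3; -2 5 -4]) = 198
  − (2) · M_14   where M_14 = det([-2 -4 -5; 6 5 2; -2 5 -1]) = -178
det = (+1)·(3)·(-230) + (+1)·(-4)·(198) + (-1)·(2)·(-178) = -1126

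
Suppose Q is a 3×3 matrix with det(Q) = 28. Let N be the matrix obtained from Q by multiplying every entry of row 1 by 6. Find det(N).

Scaling one row by 6 multiplies the determinant by 6.
det(N) = (6)·(28) = 168

The determinant is 168.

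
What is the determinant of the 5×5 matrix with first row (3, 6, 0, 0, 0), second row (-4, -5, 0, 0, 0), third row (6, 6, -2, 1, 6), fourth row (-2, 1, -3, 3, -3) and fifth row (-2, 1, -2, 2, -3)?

The matrix is block lower-triangular with a 2×2 block and a 3×3 block on the diagonal, so its determinant equals the product of the determinants of the diagonal blocks.
det of the 2×2 block = 9
det of the 3×3 block = 3
det = (9)·(3) = 27

27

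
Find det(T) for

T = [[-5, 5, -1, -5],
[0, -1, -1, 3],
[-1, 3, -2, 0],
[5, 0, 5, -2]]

Expand along row 2 (it has 1 zero):
  + (-1) · M_22   where M_22 = det([-5 -1 -5; -1 -2 0; 5 5 -2]) = -43
  − (-1) · M_23   where M_23 = det([-5 5 -5; -1 3 0; 5 0 -2]) = 95
  + (3) · M_24   where M_24 = det([-5 5 -1; -1 3 -2; 5 0 5]) = -85
det = (+1)·(-1)·(-43) + (-1)·(-1)·(95) + (+1)·(3)·(-85) = -117

-117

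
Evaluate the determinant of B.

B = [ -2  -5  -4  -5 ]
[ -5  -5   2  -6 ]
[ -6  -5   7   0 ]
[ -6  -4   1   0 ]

Expand along column 4 (it has 2 zeros):
  − (-5) · M_14   where M_14 = det([-5 -5 2; -6 -5 7; -6 -4 1]) = 53
  + (-6) · M_24   where M_24 = det([-2 -5 -4; -6 -5 7; -6 -4 1]) = 158
det = (-1)·(-5)·(53) + (+1)·(-6)·(158) = -683

-683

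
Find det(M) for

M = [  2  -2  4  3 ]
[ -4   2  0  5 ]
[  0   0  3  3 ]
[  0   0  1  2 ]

M is block upper-triangular with a 2×2 block and a 2×2 block on the diagonal, so its determinant equals the product of the determinants of the diagonal blocks.
det of the 2×2 block = -4
det of the 2×2 block = 3
det = (-4)·(3) = -12

det(M) = -12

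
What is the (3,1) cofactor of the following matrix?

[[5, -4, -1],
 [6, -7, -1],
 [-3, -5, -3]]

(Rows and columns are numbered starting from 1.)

The cofactor is -3.

Delete row 3 and column 1; the remaining 2×2 submatrix is [-4 -1; -7 -1].
Its determinant is (-4)·(-1) − (-1)·(-7) = -3.
The cofactor carries sign (−1)^(3+1) = +1, so C_{3,1} = +(-3) = -3.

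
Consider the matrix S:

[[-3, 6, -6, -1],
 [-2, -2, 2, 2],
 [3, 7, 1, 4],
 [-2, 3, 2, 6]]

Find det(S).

Expand along row 1:
  + (-3) · M_11   where M_11 = det([-2 2 2; 7 1 4; 3 2 6]) = -34
  − (6) · M_12   where M_12 = det([-2 2 2; 3 1 4; -2 2 6]) = -32
  + (-6) · M_13   where M_13 = det([-2 -2 2; 3 7 4; -2 3 6]) = 38
  − (-1) · M_14   where M_14 = det([-2 -2 2; 3 7 1; -2 3 2]) = 40
det = (+1)·(-3)·(-34) + (-1)·(6)·(-32) + (+1)·(-6)·(38) + (-1)·(-1)·(40) = 106

106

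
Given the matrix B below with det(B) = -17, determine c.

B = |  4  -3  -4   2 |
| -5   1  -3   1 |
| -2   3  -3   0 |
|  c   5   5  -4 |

5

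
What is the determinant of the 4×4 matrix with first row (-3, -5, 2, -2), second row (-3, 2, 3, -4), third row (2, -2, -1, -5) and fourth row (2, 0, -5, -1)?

The determinant is 602.

Expand along row 4 (it has 1 zero):
  − (2) · M_41   where M_41 = det([-5 2 -2; 2 3 -4; -2 -1 -5]) = 123
  − (-5) · M_43   where M_43 = det([-3 -5 -2; -3 2 -4; 2 -2 -5]) = 165
  + (-1) · M_44   where M_44 = det([-3 -5 2; -3 2 3; 2 -2 -1]) = -23
det = (-1)·(2)·(123) + (-1)·(-5)·(165) + (+1)·(-1)·(-23) = 602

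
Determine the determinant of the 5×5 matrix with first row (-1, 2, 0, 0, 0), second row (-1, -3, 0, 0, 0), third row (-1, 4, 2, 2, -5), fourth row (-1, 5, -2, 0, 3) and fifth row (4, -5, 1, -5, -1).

The matrix is block lower-triangular with a 2×2 block and a 3×3 block on the diagonal, so its determinant equals the product of the determinants of the diagonal blocks.
det of the 2×2 block = 5
det of the 3×3 block = -18
det = (5)·(-18) = -90

The determinant is -90.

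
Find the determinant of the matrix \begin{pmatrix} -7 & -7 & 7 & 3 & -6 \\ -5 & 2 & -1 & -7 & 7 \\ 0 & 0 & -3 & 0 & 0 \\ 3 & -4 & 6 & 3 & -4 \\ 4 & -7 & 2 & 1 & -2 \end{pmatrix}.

Expand along row 3 (it has 4 zeros):
  + (-3) · M_33   where M_33 = det([-7 -7 3 -6; -5 2 -7 7; 3 -4 3 -4; 4 -7 1 -2]) = 237
det = (+1)·(-3)·(237) = -711

-711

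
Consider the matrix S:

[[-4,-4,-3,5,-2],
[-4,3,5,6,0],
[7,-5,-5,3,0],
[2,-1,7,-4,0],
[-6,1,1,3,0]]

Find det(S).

3308

Expand along column 5 (it has 4 zeros):
  + (-2) · M_15   where M_15 = det([-4 3 5 6; 7 -5 -5 3; 2 -1 7 -4; -6 1 1 3]) = -1654
det = (+1)·(-2)·(-1654) = 3308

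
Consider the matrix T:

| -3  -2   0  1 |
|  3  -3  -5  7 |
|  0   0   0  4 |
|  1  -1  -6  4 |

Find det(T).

260

Expand along row 3 (it has 3 zeros):
  − (4) · M_34   where M_34 = det([-3 -2 0; 3 -3 -5; 1 -1 -6]) = -65
det = (-1)·(4)·(-65) = 260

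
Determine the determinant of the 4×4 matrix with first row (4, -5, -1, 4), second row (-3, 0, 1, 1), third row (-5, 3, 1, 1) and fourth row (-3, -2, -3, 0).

-179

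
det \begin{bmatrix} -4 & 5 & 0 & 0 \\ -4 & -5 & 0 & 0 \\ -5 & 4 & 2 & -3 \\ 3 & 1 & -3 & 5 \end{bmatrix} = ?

The determinant is 40.

The matrix is block lower-triangular with a 2×2 block and a 2×2 block on the diagonal, so its determinant equals the product of the determinants of the diagonal blocks.
det of the 2×2 block = 40
det of the 2×2 block = 1
det = (40)·(1) = 40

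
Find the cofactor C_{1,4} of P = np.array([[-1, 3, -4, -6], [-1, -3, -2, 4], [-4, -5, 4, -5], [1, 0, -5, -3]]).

The cofactor is -13.

Delete row 1 and column 4; the remaining 3×3 submatrix is [-1 -3 -2; -4 -5 4; 1 0 -5].
Its determinant is 13.
The cofactor carries sign (−1)^(1+4) = −1, so C_{1,4} = −(13) = -13.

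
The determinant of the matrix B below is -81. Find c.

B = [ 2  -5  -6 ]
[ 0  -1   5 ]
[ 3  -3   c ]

Expanding along the row containing c, det(B) is linear in c: det(B) = (-2)·c + (-63).
Set (-2)·c + (-63) = -81  ⇒  (-2)·c = -18  ⇒  c = 9.

c = 9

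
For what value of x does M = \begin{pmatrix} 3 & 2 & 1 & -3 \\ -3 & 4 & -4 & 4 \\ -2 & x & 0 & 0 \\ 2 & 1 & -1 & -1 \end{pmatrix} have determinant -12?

x = 9

Expanding along the row containing x, det(M) is linear in x: det(M) = (4)·x + (-48).
Set (4)·x + (-48) = -12  ⇒  (4)·x = 36  ⇒  x = 9.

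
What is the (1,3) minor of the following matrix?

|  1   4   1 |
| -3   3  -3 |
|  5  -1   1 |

The minor is -12.

Delete row 1 and column 3; the remaining 2×2 submatrix is [-3 3; 5 -1].
Its determinant is (-3)·(-1) − 3·5 = -12.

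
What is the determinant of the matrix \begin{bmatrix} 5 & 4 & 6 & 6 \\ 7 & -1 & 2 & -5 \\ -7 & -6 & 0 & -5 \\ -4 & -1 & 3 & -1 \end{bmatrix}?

The determinant is 981.

Expand along row 3 (it has 1 zero):
  + (-7) · M_31   where M_31 = det([4 6 6; -1 2 -5; -1 3 -1]) = 70
  − (-6) · M_32   where M_32 = det([5 6 6; 7 2 -5; -4 3 -1]) = 401
  − (-5) · M_34   where M_34 = det([5 4 6; 7 -1 2; -4 -1 3]) = -187
det = (+1)·(-7)·(70) + (-1)·(-6)·(401) + (-1)·(-5)·(-187) = 981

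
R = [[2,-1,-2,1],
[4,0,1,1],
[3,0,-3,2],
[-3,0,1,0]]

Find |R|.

Expand along column 2 (it has 3 zeros):
  − (-1) · M_12   where M_12 = det([4 1 1; 3 -3 2; -3 1 0]) = -20
det = (-1)·(-1)·(-20) = -20

det(R) = -20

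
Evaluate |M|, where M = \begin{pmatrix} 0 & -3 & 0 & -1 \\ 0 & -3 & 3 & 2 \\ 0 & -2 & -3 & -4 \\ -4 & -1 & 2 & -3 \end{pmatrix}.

Expand along column 1 (it has 3 zeros):
  − (-4) · M_41   where M_41 = det([-3 0 -1; -3 3 2; -2 -3 -4]) = 3
det = (-1)·(-4)·(3) = 12

|M| = 12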